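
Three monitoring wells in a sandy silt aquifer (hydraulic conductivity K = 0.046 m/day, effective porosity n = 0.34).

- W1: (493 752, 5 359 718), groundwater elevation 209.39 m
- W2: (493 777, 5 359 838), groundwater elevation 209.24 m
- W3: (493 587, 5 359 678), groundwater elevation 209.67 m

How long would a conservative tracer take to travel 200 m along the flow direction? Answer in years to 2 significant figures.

With h = a·x + b·y + c and W1 as origin, the differences give:
  25·a + 120·b = -0.15
  (-165)·a + (-40)·b = +0.28
Eliminate b (×(-40) and ×120, subtract): 18800·a = -27.600 → a = ∂h/∂x = -0.001468
Back-substitute: b = ∂h/∂y = -0.0009441.
|∇h| = √(-0.001468² + -0.0009441²) = 0.001745
Seepage velocity v = K·i/n = 0.046 × 0.001745 / 0.34 = 0.0002361 m/day.
t = 200 / 0.0002361 = 8.471e+05 days = 2.32e+03 years.

2300 years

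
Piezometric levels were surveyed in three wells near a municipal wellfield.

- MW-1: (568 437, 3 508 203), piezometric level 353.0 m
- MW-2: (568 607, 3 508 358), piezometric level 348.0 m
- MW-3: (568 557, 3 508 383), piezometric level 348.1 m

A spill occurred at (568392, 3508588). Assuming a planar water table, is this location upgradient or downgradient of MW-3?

downgradient

Taking MW-1 as reference: MW-2−MW-1 = (170, 155, -5.0); MW-3−MW-1 = (120, 180, -4.9).
Determinant of the coordinate differences = 170·180 − 120·155 = 12000.
∂h/∂x = [(-5.0)·180 − (-4.9)·155] / 12000 = -0.01171
∂h/∂y = [170·(-4.9) − 120·(-5.0)] / 12000 = -0.01942
Head at (568392, 3508588) = 353.0 + (-0.01171)·(-45) + (-0.01942)·(385) = 346.05 m.
That is lower than the 348.1 m at MW-3, so the point is downgradient.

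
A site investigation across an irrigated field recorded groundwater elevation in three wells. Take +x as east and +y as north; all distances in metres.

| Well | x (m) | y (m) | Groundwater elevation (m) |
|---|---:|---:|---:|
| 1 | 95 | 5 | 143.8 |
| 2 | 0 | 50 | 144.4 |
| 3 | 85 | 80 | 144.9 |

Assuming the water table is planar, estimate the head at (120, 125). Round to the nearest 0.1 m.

Differences from 1: to 2 (Δx, Δy, Δh) = (-95, 45, +0.6); to 3 = (-10, 75, +1.1).
Solve a·Δx + b·Δy = Δh: det = (-95)·75 − (-10)·45 = -6675.
∂h/∂x = [(+0.6)·75 − (+1.1)·45] / -6675 = +0.0006742
∂h/∂y = [(-95)·(+1.1) − (-10)·(+0.6)] / -6675 = +0.01476
h(120, 125) = 143.8 + (+0.0006742)·(25) + (+0.01476)·(120) = 143.8 +0.017 +1.771 = 145.588 m.

145.6 m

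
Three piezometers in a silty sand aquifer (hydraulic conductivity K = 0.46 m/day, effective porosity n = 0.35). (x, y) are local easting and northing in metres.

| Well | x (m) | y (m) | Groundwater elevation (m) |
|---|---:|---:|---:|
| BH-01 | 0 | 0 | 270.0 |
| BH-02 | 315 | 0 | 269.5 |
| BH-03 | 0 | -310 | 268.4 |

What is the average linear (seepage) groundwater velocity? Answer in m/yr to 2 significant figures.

∂h/∂x = (269.5 − 270.0) / (315 − 0) = -0.001587
∂h/∂y = (268.4 − 270.0) / (-310 − 0) = +0.005161
|∇h| = √(-0.001587² + 0.005161²) = 0.005399
Seepage velocity v = K·i/n = 0.46 × 0.005399 / 0.35 = 0.007096 m/day = 2.592 m/yr.

2.6 m/yr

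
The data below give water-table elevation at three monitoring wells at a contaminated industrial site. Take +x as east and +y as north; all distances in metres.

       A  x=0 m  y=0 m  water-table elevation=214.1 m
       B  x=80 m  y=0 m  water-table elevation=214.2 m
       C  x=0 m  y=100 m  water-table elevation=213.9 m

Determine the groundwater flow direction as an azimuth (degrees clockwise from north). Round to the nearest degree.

∂h/∂x = (214.2 − 214.1) / (80 − 0) = +0.001250
∂h/∂y = (213.9 − 214.1) / (100 − 0) = -0.002000
Flow direction (−∇h) has components (-0.001250 E, +0.002000 N).
Azimuth = atan2(E, N) = atan2(-0.001250, +0.002000) = 328.0° ≈ 328°.

328°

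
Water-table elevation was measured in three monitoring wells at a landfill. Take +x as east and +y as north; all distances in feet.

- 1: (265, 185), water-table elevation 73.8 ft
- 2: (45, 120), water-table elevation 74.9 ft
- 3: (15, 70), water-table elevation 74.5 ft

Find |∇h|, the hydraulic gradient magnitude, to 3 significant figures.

0.0161

Three-point gradient (reference 1): Δ to 2 = (-220, -65, +1.1), Δ to 3 = (-250, -115, +0.7).
∂h/∂x = -0.008950, ∂h/∂y = +0.01337 (det = 9050).
|∇h| = √(-0.008950² + 0.01337²) = 0.01609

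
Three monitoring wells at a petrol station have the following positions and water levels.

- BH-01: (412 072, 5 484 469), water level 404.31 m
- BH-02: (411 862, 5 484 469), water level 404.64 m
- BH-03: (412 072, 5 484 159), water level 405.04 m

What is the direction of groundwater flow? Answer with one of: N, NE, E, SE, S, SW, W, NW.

NE

∂h/∂x = (404.64 − 404.31) / (411862 − 412072) = -0.001571
∂h/∂y = (405.04 − 404.31) / (5484159 − 5484469) = -0.002355
Flow = −∇h = (+0.001571 east, +0.002355 north), which points northeast.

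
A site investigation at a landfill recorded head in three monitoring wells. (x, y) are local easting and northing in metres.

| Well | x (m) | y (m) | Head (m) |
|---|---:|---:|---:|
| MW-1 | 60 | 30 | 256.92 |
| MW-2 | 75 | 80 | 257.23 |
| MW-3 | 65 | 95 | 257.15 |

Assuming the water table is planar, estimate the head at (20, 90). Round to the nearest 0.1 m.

With h = a·x + b·y + c and MW-1 as origin, the differences give:
  15·a + 50·b = +0.31
  5·a + 65·b = +0.23
Eliminate b (×65 and ×50, subtract): 725·a = 8.650 → a = ∂h/∂x = +0.01193
Back-substitute: b = ∂h/∂y = +0.002621.
h(20, 90) = 256.92 + (+0.01193)·(-40) + (+0.002621)·(60) = 256.92 -0.477 +0.157 = 256.600 m.

256.6 m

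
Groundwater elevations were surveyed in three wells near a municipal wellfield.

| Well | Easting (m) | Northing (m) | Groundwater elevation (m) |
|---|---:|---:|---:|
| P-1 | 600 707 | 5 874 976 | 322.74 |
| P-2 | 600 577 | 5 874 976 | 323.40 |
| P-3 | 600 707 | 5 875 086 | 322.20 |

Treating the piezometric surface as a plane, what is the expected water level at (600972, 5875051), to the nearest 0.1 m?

∂h/∂x = (323.40 − 322.74) / (600577 − 600707) = -0.005077
∂h/∂y = (322.20 − 322.74) / (5875086 − 5874976) = -0.004909
h(600972, 5875051) = 322.74 + (-0.005077)·(265) + (-0.004909)·(75) = 322.74 -1.345 -0.368 = 321.026 m.

321.0 m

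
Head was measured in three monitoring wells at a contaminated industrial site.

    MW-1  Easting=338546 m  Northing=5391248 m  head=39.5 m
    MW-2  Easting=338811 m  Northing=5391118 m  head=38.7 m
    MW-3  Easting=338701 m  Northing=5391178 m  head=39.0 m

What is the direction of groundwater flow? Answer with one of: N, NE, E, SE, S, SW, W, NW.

NE

Differences from MW-1: to MW-2 (Δx, Δy, Δh) = (265, -130, -0.8); to MW-3 = (155, -70, -0.5).
Solve a·Δx + b·Δy = Δh: det = 265·(-70) − 155·(-130) = 1600.
∂h/∂x = [(-0.8)·(-70) − (-0.5)·(-130)] / 1600 = -0.005625
∂h/∂y = [265·(-0.5) − 155·(-0.8)] / 1600 = -0.005313
Flow = −∇h = (+0.005625 east, +0.005313 north), which points northeast.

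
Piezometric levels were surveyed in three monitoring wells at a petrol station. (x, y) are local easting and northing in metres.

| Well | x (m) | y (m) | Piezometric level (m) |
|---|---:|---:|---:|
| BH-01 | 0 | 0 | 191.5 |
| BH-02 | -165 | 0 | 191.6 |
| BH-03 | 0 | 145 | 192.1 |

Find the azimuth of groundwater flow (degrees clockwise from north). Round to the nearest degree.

∂h/∂x = (191.6 − 191.5) / (-165 − 0) = -0.0006061
∂h/∂y = (192.1 − 191.5) / (145 − 0) = +0.004138
Flow direction (−∇h) has components (+0.0006061 E, -0.004138 N).
Azimuth = atan2(E, N) = atan2(+0.0006061, -0.004138) = 171.7° ≈ 172°.

172°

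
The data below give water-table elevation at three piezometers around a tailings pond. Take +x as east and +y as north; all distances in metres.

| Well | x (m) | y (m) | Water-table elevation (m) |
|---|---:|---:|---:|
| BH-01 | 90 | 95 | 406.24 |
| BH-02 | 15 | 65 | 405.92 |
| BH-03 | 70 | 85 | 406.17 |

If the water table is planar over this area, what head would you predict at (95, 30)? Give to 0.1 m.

Taking BH-01 as reference: BH-02−BH-01 = (-75, -30, -0.32); BH-03−BH-01 = (-20, -10, -0.07).
Solve a·Δx + b·Δy = Δh: det = (-75)·(-10) − (-20)·(-30) = 150.
∂h/∂x = [(-0.32)·(-10) − (-0.07)·(-30)] / 150 = +0.007333
∂h/∂y = [(-75)·(-0.07) − (-20)·(-0.32)] / 150 = -0.007667
h(95, 30) = 406.24 + (+0.007333)·(5) + (-0.007667)·(-65) = 406.24 +0.037 +0.498 = 406.775 m.

406.8 m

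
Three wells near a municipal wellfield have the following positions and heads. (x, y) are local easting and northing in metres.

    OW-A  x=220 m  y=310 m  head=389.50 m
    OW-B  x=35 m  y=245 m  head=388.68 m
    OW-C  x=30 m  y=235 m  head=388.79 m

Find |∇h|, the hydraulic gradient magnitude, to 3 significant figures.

With h = a·x + b·y + c and OW-A as origin, the differences give:
  (-185)·a + (-65)·b = -0.82
  (-190)·a + (-75)·b = -0.71
Eliminate b (×(-75) and ×(-65), subtract): 1525·a = 15.350 → a = ∂h/∂x = +0.01007
Back-substitute: b = ∂h/∂y = -0.01603.
|∇h| = √(0.01007² + -0.01603²) = 0.01893

0.0189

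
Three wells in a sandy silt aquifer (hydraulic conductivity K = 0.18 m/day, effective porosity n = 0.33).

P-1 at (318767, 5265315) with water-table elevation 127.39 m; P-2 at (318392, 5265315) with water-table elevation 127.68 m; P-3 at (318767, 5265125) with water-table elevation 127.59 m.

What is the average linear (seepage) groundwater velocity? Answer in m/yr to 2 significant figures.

0.26 m/yr

∂h/∂x = (127.68 − 127.39) / (318392 − 318767) = -0.0007733
∂h/∂y = (127.59 − 127.39) / (5265125 − 5265315) = -0.001053
|∇h| = √(-0.0007733² + -0.001053²) = 0.001306
Seepage velocity v = K·i/n = 0.18 × 0.001306 / 0.33 = 0.0007124 m/day = 0.2602 m/yr.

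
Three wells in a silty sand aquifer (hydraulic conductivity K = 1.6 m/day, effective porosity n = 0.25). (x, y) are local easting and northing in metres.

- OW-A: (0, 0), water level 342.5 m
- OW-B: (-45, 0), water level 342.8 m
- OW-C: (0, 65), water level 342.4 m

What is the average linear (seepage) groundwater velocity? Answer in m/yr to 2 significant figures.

∂h/∂x = (342.8 − 342.5) / (-45 − 0) = -0.006667
∂h/∂y = (342.4 − 342.5) / (65 − 0) = -0.001538
|∇h| = √(-0.006667² + -0.001538²) = 0.006842
Seepage velocity v = K·i/n = 1.6 × 0.006842 / 0.25 = 0.04379 m/day = 15.99 m/yr.

16 m/yr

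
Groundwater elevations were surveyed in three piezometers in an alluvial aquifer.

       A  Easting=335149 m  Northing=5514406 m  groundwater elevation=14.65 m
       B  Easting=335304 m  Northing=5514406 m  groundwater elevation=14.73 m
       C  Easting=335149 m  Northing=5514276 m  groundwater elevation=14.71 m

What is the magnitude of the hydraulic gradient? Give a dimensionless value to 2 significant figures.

0.00069

∂h/∂x = (14.73 − 14.65) / (335304 − 335149) = +0.0005161
∂h/∂y = (14.71 − 14.65) / (5514276 − 5514406) = -0.0004615
|∇h| = √(0.0005161² + -0.0004615²) = 0.0006923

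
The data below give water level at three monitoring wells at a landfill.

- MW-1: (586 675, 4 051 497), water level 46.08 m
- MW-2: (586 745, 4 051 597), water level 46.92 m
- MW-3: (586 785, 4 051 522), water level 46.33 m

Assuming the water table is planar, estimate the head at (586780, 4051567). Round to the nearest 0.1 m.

46.7 m

Differences from MW-1: to MW-2 (Δx, Δy, Δh) = (70, 100, +0.84); to MW-3 = (110, 25, +0.25).
Solve a·Δx + b·Δy = Δh: det = 70·25 − 110·100 = -9250.
∂h/∂x = [(+0.84)·25 − (+0.25)·100] / -9250 = +0.0004324
∂h/∂y = [70·(+0.25) − 110·(+0.84)] / -9250 = +0.008097
h(586780, 4051567) = 46.08 + (+0.0004324)·(105) + (+0.008097)·(70) = 46.08 +0.045 +0.567 = 46.692 m.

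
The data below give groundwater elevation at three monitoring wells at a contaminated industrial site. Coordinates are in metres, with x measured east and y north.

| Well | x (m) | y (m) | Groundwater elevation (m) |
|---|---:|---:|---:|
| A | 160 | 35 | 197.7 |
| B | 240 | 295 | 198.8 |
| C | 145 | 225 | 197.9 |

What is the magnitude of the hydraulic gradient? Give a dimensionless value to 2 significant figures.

0.0084

With h = a·x + b·y + c and A as origin, the differences give:
  80·a + 260·b = +1.1
  (-15)·a + 190·b = +0.2
Eliminate b (×190 and ×260, subtract): 19100·a = 157.00 → a = ∂h/∂x = +0.008220
Back-substitute: b = ∂h/∂y = +0.001702.
|∇h| = √(0.008220² + 0.001702²) = 0.008394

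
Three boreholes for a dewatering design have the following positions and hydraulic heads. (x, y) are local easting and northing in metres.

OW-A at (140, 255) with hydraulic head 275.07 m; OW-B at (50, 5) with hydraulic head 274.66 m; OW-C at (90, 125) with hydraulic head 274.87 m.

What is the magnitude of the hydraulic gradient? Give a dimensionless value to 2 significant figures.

0.0052

Differences from OW-A: to OW-B (Δx, Δy, Δh) = (-90, -250, -0.41); to OW-C = (-50, -130, -0.20).
Determinant of the coordinate differences = (-90)·(-130) − (-50)·(-250) = -800.
∂h/∂x = [(-0.41)·(-130) − (-0.20)·(-250)] / -800 = -0.004125
∂h/∂y = [(-90)·(-0.20) − (-50)·(-0.41)] / -800 = +0.003125
|∇h| = √(-0.004125² + 0.003125²) = 0.005175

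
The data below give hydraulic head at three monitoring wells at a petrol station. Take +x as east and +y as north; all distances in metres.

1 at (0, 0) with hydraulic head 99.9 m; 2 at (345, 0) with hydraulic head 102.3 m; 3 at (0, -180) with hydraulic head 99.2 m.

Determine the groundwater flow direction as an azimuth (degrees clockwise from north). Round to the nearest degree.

∂h/∂x = (102.3 − 99.9) / (345 − 0) = +0.006957
∂h/∂y = (99.2 − 99.9) / (-180 − 0) = +0.003889
Flow direction (−∇h) has components (-0.006957 E, -0.003889 N).
Azimuth = atan2(E, N) = atan2(-0.006957, -0.003889) = 240.8° ≈ 241°.

241°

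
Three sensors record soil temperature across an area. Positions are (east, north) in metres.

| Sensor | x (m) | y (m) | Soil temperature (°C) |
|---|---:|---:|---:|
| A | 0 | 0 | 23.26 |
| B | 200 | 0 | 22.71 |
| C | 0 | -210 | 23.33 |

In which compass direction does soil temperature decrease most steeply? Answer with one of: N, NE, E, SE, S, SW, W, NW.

E

∂T/∂x = (22.71 − 23.26) / (200 − 0) = -0.002750
∂T/∂y = (23.33 − 23.26) / (-210 − 0) = -0.0003333
Steepest decrease is along −∇f = (+0.002750 E, +0.0003333 N) → east.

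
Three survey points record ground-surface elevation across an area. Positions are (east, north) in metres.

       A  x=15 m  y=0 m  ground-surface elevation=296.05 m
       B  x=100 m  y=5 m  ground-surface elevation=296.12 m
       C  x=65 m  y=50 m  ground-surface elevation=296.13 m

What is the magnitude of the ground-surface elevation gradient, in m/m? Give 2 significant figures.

0.0011 m/m

Differences from A: to B (Δx, Δy, Δh) = (85, 5, +0.07); to C = (50, 50, +0.08).
Determinant of the coordinate differences = 85·50 − 50·5 = 4000.
∂z/∂x = [(+0.07)·50 − (+0.08)·5] / 4000 = +0.0007750
∂z/∂y = [85·(+0.08) − 50·(+0.07)] / 4000 = +0.0008250
|∇f| = √(0.0007750² + 0.0008250²) = 0.001132 m/m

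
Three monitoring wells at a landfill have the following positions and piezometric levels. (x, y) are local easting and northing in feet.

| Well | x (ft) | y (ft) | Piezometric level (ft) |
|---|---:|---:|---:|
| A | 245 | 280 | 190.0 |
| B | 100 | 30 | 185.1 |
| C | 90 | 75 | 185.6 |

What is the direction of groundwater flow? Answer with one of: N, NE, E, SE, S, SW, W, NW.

With h = a·x + b·y + c and A as origin, the differences give:
  (-145)·a + (-250)·b = -4.9
  (-155)·a + (-205)·b = -4.4
Eliminate b (×(-205) and ×(-250), subtract): -9025·a = -95.50 → a = ∂h/∂x = +0.01058
Back-substitute: b = ∂h/∂y = +0.01346.
Flow = −∇h = (-0.01058 east, -0.01346 north), which points southwest.

SW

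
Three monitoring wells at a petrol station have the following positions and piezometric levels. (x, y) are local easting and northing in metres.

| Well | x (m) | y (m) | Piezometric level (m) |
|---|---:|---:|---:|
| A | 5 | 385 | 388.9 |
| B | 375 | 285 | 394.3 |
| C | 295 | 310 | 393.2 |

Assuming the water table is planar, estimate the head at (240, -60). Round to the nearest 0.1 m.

384.7 m

Three-point gradient (reference A): Δ to B = (370, -100, +5.4), Δ to C = (290, -75, +4.3).
∂h/∂x = +0.02000, ∂h/∂y = +0.02000 (det = 1250).
h(240, -60) = 388.9 + (+0.02000)·(235) + (+0.02000)·(-445) = 388.9 +4.700 -8.900 = 384.700 m.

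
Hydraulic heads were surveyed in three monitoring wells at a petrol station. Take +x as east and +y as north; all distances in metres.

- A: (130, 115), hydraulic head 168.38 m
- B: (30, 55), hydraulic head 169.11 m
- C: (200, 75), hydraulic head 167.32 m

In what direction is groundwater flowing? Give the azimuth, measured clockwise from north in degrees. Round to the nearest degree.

Differences from A: to B (Δx, Δy, Δh) = (-100, -60, +0.73); to C = (70, -40, -1.06).
Solve a·Δx + b·Δy = Δh: det = (-100)·(-40) − 70·(-60) = 8200.
∂h/∂x = [(+0.73)·(-40) − (-1.06)·(-60)] / 8200 = -0.01132
∂h/∂y = [(-100)·(-1.06) − 70·(+0.73)] / 8200 = +0.006695
Flow direction (−∇h) has components (+0.01132 E, -0.006695 N).
Azimuth = atan2(E, N) = atan2(+0.01132, -0.006695) = 120.6° ≈ 121°.

121°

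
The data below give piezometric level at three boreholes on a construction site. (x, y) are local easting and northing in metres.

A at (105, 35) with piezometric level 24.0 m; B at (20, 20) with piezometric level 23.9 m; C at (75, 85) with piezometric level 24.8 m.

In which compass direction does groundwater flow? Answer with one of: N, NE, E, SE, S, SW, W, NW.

Differences from A: to B (Δx, Δy, Δh) = (-85, -15, -0.1); to C = (-30, 50, +0.8).
Determinant of the coordinate differences = (-85)·50 − (-30)·(-15) = -4700.
∂h/∂x = [(-0.1)·50 − (+0.8)·(-15)] / -4700 = -0.001489
∂h/∂y = [(-85)·(+0.8) − (-30)·(-0.1)] / -4700 = +0.01511
Flow = −∇h = (+0.001489 east, -0.01511 north), which points south.

S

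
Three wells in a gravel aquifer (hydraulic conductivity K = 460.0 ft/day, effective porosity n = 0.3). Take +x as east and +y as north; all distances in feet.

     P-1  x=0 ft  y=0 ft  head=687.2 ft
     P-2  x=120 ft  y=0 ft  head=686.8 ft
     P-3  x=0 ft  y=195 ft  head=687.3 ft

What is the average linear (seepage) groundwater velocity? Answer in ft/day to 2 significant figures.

5.2 ft/day

∂h/∂x = (686.8 − 687.2) / (120 − 0) = -0.003333
∂h/∂y = (687.3 − 687.2) / (195 − 0) = +0.0005128
|∇h| = √(-0.003333² + 0.0005128²) = 0.003372
Seepage velocity v = K·i/n = 460.0 × 0.003372 / 0.3 = 5.17 ft/day.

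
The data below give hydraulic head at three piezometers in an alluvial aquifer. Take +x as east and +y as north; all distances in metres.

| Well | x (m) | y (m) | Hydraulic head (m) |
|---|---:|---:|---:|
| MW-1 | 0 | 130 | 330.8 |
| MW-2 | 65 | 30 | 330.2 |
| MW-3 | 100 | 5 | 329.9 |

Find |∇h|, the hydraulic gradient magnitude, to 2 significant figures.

Differences from MW-1: to MW-2 (Δx, Δy, Δh) = (65, -100, -0.6); to MW-3 = (100, -125, -0.9).
Determinant of the coordinate differences = 65·(-125) − 100·(-100) = 1875.
∂h/∂x = [(-0.6)·(-125) − (-0.9)·(-100)] / 1875 = -0.008000
∂h/∂y = [65·(-0.9) − 100·(-0.6)] / 1875 = +0.0008000
|∇h| = √(-0.008000² + 0.0008000²) = 0.00804

0.0080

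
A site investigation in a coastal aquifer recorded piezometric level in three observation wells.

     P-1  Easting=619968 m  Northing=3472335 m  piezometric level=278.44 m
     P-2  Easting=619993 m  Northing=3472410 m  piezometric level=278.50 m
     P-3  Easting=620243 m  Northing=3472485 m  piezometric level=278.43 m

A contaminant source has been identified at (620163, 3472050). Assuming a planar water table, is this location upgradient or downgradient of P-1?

downgradient

Differences from P-1: to P-2 (Δx, Δy, Δh) = (25, 75, +0.06); to P-3 = (275, 150, -0.01).
Solve a·Δx + b·Δy = Δh: det = 25·150 − 275·75 = -16875.
∂h/∂x = [(+0.06)·150 − (-0.01)·75] / -16875 = -0.0005778
∂h/∂y = [25·(-0.01) − 275·(+0.06)] / -16875 = +0.0009926
Head at (620163, 3472050) = 278.44 + (-0.0005778)·(195) + (+0.0009926)·(-285) = 278.04 m.
That is lower than the 278.44 m at P-1, so the point is downgradient.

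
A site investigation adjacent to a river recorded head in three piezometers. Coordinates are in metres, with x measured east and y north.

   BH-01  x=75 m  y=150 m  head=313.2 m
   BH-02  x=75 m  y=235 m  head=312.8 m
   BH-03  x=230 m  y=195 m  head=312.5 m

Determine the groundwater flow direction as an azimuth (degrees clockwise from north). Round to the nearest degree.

034°

Differences from BH-01: to BH-02 (Δx, Δy, Δh) = (0, 85, -0.4); to BH-03 = (155, 45, -0.7).
Determinant of the coordinate differences = 0·45 − 155·85 = -13175.
∂h/∂x = [(-0.4)·45 − (-0.7)·85] / -13175 = -0.003150
∂h/∂y = [0·(-0.7) − 155·(-0.4)] / -13175 = -0.004706
Flow direction (−∇h) has components (+0.003150 E, +0.004706 N).
Azimuth = atan2(E, N) = atan2(+0.003150, +0.004706) = 33.8° ≈ 034°.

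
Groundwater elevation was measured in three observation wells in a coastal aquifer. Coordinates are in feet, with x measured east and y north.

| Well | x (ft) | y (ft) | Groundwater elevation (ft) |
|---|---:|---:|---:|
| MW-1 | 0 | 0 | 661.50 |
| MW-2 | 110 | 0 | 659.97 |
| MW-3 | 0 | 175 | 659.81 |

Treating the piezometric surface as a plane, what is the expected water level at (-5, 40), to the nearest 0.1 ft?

∂h/∂x = (659.97 − 661.50) / (110 − 0) = -0.01391
∂h/∂y = (659.81 − 661.50) / (175 − 0) = -0.009657
h(-5, 40) = 661.50 + (-0.01391)·(-5) + (-0.009657)·(40) = 661.50 +0.070 -0.386 = 661.183 ft.

661.2 ft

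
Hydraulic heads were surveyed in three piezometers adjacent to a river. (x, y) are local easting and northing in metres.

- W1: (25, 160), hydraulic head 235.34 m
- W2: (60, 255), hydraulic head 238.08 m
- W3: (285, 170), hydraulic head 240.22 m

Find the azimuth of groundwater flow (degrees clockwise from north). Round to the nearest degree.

Differences from W1: to W2 (Δx, Δy, Δh) = (35, 95, +2.74); to W3 = (260, 10, +4.88).
Solve a·Δx + b·Δy = Δh: det = 35·10 − 260·95 = -24350.
∂h/∂x = [(+2.74)·10 − (+4.88)·95] / -24350 = +0.01791
∂h/∂y = [35·(+4.88) − 260·(+2.74)] / -24350 = +0.02224
Flow direction (−∇h) has components (-0.01791 E, -0.02224 N).
Azimuth = atan2(E, N) = atan2(-0.01791, -0.02224) = 218.8° ≈ 219°.

219°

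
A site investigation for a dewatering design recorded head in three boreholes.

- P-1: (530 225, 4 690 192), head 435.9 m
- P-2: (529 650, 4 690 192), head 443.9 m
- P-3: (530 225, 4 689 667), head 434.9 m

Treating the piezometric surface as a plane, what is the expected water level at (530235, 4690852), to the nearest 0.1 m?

437.0 m

∂h/∂x = (443.9 − 435.9) / (529650 − 530225) = -0.01391
∂h/∂y = (434.9 − 435.9) / (4689667 − 4690192) = +0.001905
h(530235, 4690852) = 435.9 + (-0.01391)·(10) + (+0.001905)·(660) = 435.9 -0.139 +1.257 = 437.018 m.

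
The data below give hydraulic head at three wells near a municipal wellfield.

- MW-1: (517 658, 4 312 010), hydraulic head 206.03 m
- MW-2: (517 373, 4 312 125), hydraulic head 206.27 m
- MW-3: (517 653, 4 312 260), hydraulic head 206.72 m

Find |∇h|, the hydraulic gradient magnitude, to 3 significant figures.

With h = a·x + b·y + c and MW-1 as origin, the differences give:
  (-285)·a + 115·b = +0.24
  (-5)·a + 250·b = +0.69
Eliminate b (×250 and ×115, subtract): -70675·a = -19.350 → a = ∂h/∂x = +0.0002738
Back-substitute: b = ∂h/∂y = +0.002765.
|∇h| = √(0.0002738² + 0.002765²) = 0.002779

0.00278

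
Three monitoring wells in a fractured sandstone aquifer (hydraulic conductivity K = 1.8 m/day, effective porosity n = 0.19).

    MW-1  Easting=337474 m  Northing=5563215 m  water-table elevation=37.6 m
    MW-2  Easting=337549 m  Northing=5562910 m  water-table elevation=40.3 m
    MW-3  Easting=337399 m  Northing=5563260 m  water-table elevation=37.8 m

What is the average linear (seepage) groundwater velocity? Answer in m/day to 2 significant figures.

0.14 m/day

Taking MW-1 as reference: MW-2−MW-1 = (75, -305, +2.7); MW-3−MW-1 = (-75, 45, +0.2).
Determinant of the coordinate differences = 75·45 − (-75)·(-305) = -19500.
∂h/∂x = [(+2.7)·45 − (+0.2)·(-305)] / -19500 = -0.009359
∂h/∂y = [75·(+0.2) − (-75)·(+2.7)] / -19500 = -0.01115
|∇h| = √(-0.009359² + -0.01115²) = 0.01456
Seepage velocity v = K·i/n = 1.8 × 0.01456 / 0.19 = 0.1379 m/day.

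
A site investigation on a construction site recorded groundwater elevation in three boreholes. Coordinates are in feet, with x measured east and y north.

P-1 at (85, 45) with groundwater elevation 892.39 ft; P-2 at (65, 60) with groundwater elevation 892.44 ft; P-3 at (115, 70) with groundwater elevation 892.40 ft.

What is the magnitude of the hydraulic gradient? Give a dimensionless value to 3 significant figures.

Taking P-1 as reference: P-2−P-1 = (-20, 15, +0.05); P-3−P-1 = (30, 25, +0.01).
Solve a·Δx + b·Δy = Δh: det = (-20)·25 − 30·15 = -950.
∂h/∂x = [(+0.05)·25 − (+0.01)·15] / -950 = -0.001158
∂h/∂y = [(-20)·(+0.01) − 30·(+0.05)] / -950 = +0.001789
|∇h| = √(-0.001158² + 0.001789²) = 0.002131

0.00213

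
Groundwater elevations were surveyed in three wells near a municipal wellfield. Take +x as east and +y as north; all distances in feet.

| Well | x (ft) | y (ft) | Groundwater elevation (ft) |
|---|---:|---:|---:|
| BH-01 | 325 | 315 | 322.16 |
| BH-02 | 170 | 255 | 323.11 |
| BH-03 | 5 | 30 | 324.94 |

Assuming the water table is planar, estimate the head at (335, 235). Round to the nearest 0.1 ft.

322.5 ft

Differences from BH-01: to BH-02 (Δx, Δy, Δh) = (-155, -60, +0.95); to BH-03 = (-320, -285, +2.78).
Solve a·Δx + b·Δy = Δh: det = (-155)·(-285) − (-320)·(-60) = 24975.
∂h/∂x = [(+0.95)·(-285) − (+2.78)·(-60)] / 24975 = -0.004162
∂h/∂y = [(-155)·(+2.78) − (-320)·(+0.95)] / 24975 = -0.005081
h(335, 235) = 322.16 + (-0.004162)·(10) + (-0.005081)·(-80) = 322.16 -0.042 +0.406 = 322.525 ft.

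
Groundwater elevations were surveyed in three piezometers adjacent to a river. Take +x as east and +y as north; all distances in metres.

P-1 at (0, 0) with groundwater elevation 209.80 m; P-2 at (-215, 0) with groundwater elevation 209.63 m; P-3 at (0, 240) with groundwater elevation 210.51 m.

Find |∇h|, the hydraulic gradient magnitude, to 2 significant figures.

∂h/∂x = (209.63 − 209.80) / (-215 − 0) = +0.0007907
∂h/∂y = (210.51 − 209.80) / (240 − 0) = +0.002958
|∇h| = √(0.0007907² + 0.002958²) = 0.003062

0.0031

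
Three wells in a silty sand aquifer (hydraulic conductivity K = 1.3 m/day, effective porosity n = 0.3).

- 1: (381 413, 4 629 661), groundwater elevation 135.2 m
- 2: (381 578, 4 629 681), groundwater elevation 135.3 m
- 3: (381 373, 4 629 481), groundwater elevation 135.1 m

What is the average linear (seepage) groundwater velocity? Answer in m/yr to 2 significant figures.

Differences from 1: to 2 (Δx, Δy, Δh) = (165, 20, +0.1); to 3 = (-40, -180, -0.1).
Determinant of the coordinate differences = 165·(-180) − (-40)·20 = -28900.
∂h/∂x = [(+0.1)·(-180) − (-0.1)·20] / -28900 = +0.0005536
∂h/∂y = [165·(-0.1) − (-40)·(+0.1)] / -28900 = +0.0004325
|∇h| = √(0.0005536² + 0.0004325²) = 0.0007025
Seepage velocity v = K·i/n = 1.3 × 0.0007025 / 0.3 = 0.003044 m/day = 1.112 m/yr.

1.1 m/yr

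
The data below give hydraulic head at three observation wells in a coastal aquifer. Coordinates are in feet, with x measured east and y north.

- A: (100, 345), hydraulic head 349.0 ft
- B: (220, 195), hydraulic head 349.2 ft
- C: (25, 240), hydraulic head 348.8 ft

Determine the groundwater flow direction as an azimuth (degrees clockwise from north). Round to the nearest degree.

Differences from A: to B (Δx, Δy, Δh) = (120, -150, +0.2); to C = (-75, -105, -0.2).
Determinant of the coordinate differences = 120·(-105) − (-75)·(-150) = -23850.
∂h/∂x = [(+0.2)·(-105) − (-0.2)·(-150)] / -23850 = +0.002138
∂h/∂y = [120·(-0.2) − (-75)·(+0.2)] / -23850 = +0.0003774
Flow direction (−∇h) has components (-0.002138 E, -0.0003774 N).
Azimuth = atan2(E, N) = atan2(-0.002138, -0.0003774) = 260.0° ≈ 260°.

260°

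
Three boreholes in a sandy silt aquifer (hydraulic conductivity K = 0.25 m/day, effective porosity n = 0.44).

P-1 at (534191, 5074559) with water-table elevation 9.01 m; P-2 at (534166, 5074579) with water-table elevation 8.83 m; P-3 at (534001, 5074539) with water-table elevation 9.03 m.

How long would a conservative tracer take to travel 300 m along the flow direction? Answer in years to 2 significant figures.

180 years

With h = a·x + b·y + c and P-1 as origin, the differences give:
  (-25)·a + 20·b = -0.18
  (-190)·a + (-20)·b = +0.02
Eliminate b (×(-20) and ×20, subtract): 4300·a = 3.200 → a = ∂h/∂x = +0.0007442
Back-substitute: b = ∂h/∂y = -0.008070.
|∇h| = √(0.0007442² + -0.008070²) = 0.008104
Seepage velocity v = K·i/n = 0.25 × 0.008104 / 0.44 = 0.004605 m/day.
t = 300 / 0.004605 = 6.515e+04 days = 178 years.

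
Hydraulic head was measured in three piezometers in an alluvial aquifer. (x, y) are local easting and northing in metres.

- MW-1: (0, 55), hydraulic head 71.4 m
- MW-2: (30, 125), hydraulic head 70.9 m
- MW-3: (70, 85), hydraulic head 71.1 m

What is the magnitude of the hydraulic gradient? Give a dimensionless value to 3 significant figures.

0.00667

With h = a·x + b·y + c and MW-1 as origin, the differences give:
  30·a + 70·b = -0.5
  70·a + 30·b = -0.3
Eliminate b (×30 and ×70, subtract): -4000·a = 6.00 → a = ∂h/∂x = -0.001500
Back-substitute: b = ∂h/∂y = -0.006500.
|∇h| = √(-0.001500² + -0.006500²) = 0.006671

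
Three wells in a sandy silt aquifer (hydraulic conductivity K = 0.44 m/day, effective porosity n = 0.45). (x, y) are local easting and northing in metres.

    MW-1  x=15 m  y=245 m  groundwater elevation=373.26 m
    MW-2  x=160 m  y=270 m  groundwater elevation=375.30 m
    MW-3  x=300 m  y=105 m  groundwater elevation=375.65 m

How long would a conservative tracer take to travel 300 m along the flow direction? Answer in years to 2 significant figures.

55 years

Differences from MW-1: to MW-2 (Δx, Δy, Δh) = (145, 25, +2.04); to MW-3 = (285, -140, +2.39).
Determinant of the coordinate differences = 145·(-140) − 285·25 = -27425.
∂h/∂x = [(+2.04)·(-140) − (+2.39)·25] / -27425 = +0.01259
∂h/∂y = [145·(+2.39) − 285·(+2.04)] / -27425 = +0.008563
|∇h| = √(0.01259² + 0.008563²) = 0.01523
Seepage velocity v = K·i/n = 0.44 × 0.01523 / 0.45 = 0.01489 m/day.
t = 300 / 0.01489 = 2.015e+04 days = 55.2 years.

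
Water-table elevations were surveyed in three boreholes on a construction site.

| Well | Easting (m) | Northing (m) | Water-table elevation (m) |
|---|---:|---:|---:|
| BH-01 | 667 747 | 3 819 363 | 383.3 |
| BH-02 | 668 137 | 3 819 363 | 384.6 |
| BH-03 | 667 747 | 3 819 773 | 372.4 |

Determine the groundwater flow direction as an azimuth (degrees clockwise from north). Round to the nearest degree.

∂h/∂x = (384.6 − 383.3) / (668137 − 667747) = +0.003333
∂h/∂y = (372.4 − 383.3) / (3819773 − 3819363) = -0.02659
Flow direction (−∇h) has components (-0.003333 E, +0.02659 N).
Azimuth = atan2(E, N) = atan2(-0.003333, +0.02659) = 352.9° ≈ 353°.

353°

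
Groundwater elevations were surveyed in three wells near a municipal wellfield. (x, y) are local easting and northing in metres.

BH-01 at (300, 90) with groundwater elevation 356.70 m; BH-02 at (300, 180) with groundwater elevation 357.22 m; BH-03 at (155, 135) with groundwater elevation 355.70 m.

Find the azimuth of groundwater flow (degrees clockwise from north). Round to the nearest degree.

236°

Taking BH-01 as reference: BH-02−BH-01 = (0, 90, +0.52); BH-03−BH-01 = (-145, 45, -1.00).
Determinant of the coordinate differences = 0·45 − (-145)·90 = 13050.
∂h/∂x = [(+0.52)·45 − (-1.00)·90] / 13050 = +0.008690
∂h/∂y = [0·(-1.00) − (-145)·(+0.52)] / 13050 = +0.005778
Flow direction (−∇h) has components (-0.008690 E, -0.005778 N).
Azimuth = atan2(E, N) = atan2(-0.008690, -0.005778) = 236.4° ≈ 236°.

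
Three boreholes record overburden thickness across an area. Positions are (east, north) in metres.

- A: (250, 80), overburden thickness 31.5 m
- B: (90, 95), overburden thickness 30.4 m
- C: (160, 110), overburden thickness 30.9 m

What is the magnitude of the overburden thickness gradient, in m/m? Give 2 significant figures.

0.0070 m/m

With d = a·x + b·y + c and A as origin, the differences give:
  (-160)·a + 15·b = -1.1
  (-90)·a + 30·b = -0.6
Eliminate b (×30 and ×15, subtract): -3450·a = -24.00 → a = ∂d/∂x = +0.006957
Back-substitute: b = ∂d/∂y = +0.0008696.
|∇f| = √(0.006957² + 0.0008696²) = 0.007011 m/m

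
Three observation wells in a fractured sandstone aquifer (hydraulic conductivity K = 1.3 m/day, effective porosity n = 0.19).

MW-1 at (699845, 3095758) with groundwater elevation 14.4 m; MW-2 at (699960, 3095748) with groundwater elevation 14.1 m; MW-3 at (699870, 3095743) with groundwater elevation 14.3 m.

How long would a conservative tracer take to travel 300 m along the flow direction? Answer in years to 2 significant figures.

Taking MW-1 as reference: MW-2−MW-1 = (115, -10, -0.3); MW-3−MW-1 = (25, -15, -0.1).
Solve a·Δx + b·Δy = Δh: det = 115·(-15) − 25·(-10) = -1475.
∂h/∂x = [(-0.3)·(-15) − (-0.1)·(-10)] / -1475 = -0.002373
∂h/∂y = [115·(-0.1) − 25·(-0.3)] / -1475 = +0.002712
|∇h| = √(-0.002373² + 0.002712²) = 0.003604
Seepage velocity v = K·i/n = 1.3 × 0.003604 / 0.19 = 0.02466 m/day.
t = 300 / 0.02466 = 1.217e+04 days = 33.3 years.

33 years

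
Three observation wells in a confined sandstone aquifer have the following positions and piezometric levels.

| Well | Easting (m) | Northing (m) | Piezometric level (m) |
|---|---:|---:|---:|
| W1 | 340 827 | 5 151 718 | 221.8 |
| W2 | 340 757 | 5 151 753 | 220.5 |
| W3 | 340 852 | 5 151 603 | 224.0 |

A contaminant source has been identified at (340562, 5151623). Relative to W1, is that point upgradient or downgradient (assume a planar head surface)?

downgradient

Taking W1 as reference: W2−W1 = (-70, 35, -1.3); W3−W1 = (25, -115, +2.2).
Solve a·Δx + b·Δy = Δh: det = (-70)·(-115) − 25·35 = 7175.
∂h/∂x = [(-1.3)·(-115) − (+2.2)·35] / 7175 = +0.01010
∂h/∂y = [(-70)·(+2.2) − 25·(-1.3)] / 7175 = -0.01693
Head at (340562, 5151623) = 221.8 + (+0.01010)·(-265) + (-0.01693)·(-95) = 220.73 m.
That is lower than the 221.8 m at W1, so the point is downgradient.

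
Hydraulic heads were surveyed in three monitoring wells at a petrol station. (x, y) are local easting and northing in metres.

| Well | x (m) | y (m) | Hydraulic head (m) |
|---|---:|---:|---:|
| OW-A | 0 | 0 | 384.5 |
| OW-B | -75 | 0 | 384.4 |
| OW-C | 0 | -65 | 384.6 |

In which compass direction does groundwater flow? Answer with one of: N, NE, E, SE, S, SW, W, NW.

∂h/∂x = (384.4 − 384.5) / (-75 − 0) = +0.001333
∂h/∂y = (384.6 − 384.5) / (-65 − 0) = -0.001538
Flow = −∇h = (-0.001333 east, +0.001538 north), which points northwest.

NW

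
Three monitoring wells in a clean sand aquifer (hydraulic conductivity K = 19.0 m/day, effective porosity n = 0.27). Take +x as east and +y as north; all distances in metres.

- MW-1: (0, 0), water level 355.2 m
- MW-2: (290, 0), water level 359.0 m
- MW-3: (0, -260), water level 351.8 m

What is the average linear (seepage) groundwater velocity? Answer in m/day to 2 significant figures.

∂h/∂x = (359.0 − 355.2) / (290 − 0) = +0.01310
∂h/∂y = (351.8 − 355.2) / (-260 − 0) = +0.01308
|∇h| = √(0.01310² + 0.01308²) = 0.01851
Seepage velocity v = K·i/n = 19.0 × 0.01851 / 0.27 = 1.303 m/day.

1.3 m/day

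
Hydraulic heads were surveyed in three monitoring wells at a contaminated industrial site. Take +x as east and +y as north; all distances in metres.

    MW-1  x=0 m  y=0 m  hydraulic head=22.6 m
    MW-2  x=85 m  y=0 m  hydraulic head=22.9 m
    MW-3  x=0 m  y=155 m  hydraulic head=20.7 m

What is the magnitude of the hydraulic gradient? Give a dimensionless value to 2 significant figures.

∂h/∂x = (22.9 − 22.6) / (85 − 0) = +0.003529
∂h/∂y = (20.7 − 22.6) / (155 − 0) = -0.01226
|∇h| = √(0.003529² + -0.01226²) = 0.01276

0.013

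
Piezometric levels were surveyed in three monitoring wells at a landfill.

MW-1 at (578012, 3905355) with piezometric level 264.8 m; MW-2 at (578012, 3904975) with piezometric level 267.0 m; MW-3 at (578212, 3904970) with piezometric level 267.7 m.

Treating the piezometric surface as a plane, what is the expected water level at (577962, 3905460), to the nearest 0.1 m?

Taking MW-1 as reference: MW-2−MW-1 = (0, -380, +2.2); MW-3−MW-1 = (200, -385, +2.9).
Determinant of the coordinate differences = 0·(-385) − 200·(-380) = 76000.
∂h/∂x = [(+2.2)·(-385) − (+2.9)·(-380)] / 76000 = +0.003355
∂h/∂y = [0·(+2.9) − 200·(+2.2)] / 76000 = -0.005789
h(577962, 3905460) = 264.8 + (+0.003355)·(-50) + (-0.005789)·(105) = 264.8 -0.168 -0.608 = 264.024 m.

264.0 m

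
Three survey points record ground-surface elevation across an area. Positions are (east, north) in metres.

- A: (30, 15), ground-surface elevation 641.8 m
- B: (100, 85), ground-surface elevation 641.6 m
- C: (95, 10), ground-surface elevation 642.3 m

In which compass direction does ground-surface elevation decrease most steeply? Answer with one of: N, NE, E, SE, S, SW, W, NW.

Differences from A: to B (Δx, Δy, Δh) = (70, 70, -0.2); to C = (65, -5, +0.5).
Solve a·Δx + b·Δy = Δz: det = 70·(-5) − 65·70 = -4900.
∂z/∂x = [(-0.2)·(-5) − (+0.5)·70] / -4900 = +0.006939
∂z/∂y = [70·(+0.5) − 65·(-0.2)] / -4900 = -0.009796
Steepest decrease is along −∇f = (-0.006939 E, +0.009796 N) → northwest.

NW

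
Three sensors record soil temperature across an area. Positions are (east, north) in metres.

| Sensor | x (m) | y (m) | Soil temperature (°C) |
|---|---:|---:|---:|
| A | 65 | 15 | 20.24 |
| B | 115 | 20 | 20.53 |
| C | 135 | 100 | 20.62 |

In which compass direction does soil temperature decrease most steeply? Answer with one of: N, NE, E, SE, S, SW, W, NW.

Three-point gradient (reference A): Δ to B = (50, 5, +0.29), Δ to C = (70, 85, +0.38).
∂T/∂x = +0.005833, ∂T/∂y = -0.0003333 (det = 3900).
Steepest decrease is along −∇f = (-0.005833 E, +0.0003333 N) → west.

W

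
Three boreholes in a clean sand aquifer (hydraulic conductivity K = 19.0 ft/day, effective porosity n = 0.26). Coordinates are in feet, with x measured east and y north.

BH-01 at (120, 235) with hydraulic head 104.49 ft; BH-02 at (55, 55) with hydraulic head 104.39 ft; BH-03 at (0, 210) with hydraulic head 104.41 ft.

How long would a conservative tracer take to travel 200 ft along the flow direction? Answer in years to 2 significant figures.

11 years

Differences from BH-01: to BH-02 (Δx, Δy, Δh) = (-65, -180, -0.10); to BH-03 = (-120, -25, -0.08).
Determinant of the coordinate differences = (-65)·(-25) − (-120)·(-180) = -19975.
∂h/∂x = [(-0.10)·(-25) − (-0.08)·(-180)] / -19975 = +0.0005957
∂h/∂y = [(-65)·(-0.08) − (-120)·(-0.10)] / -19975 = +0.0003404
|∇h| = √(0.0005957² + 0.0003404²) = 0.0006861
Seepage velocity v = K·i/n = 19.0 × 0.0006861 / 0.26 = 0.05014 ft/day.
t = 200 / 0.05014 = 3989 days = 10.9 years.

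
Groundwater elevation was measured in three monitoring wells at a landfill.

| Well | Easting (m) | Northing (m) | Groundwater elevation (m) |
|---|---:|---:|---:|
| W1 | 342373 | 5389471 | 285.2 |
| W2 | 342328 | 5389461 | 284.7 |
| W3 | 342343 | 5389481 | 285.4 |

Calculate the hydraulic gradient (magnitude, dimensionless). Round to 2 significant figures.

0.032

With h = a·x + b·y + c and W1 as origin, the differences give:
  (-45)·a + (-10)·b = -0.5
  (-30)·a + 10·b = +0.2
Eliminate b (×10 and ×(-10), subtract): -750·a = -3.00 → a = ∂h/∂x = +0.004000
Back-substitute: b = ∂h/∂y = +0.03200.
|∇h| = √(0.004000² + 0.03200²) = 0.03225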